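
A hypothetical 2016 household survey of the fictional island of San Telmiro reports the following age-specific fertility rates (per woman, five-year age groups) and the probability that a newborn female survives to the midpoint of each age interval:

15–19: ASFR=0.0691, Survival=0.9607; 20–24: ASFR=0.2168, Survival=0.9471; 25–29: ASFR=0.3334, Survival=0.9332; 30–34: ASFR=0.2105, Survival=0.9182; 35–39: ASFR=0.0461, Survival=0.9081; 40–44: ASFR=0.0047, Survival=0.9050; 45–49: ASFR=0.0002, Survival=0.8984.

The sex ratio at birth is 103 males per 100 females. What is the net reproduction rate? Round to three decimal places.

Proportion female at birth = 100 / (100 + 103) = 0.49261.
Each age group contributes 5 × ASFR × survival:
  15–19: 5 × 0.0691 × 0.9607 = 0.33192
  20–24: 5 × 0.2168 × 0.9471 = 1.02666
  25–29: 5 × 0.3334 × 0.9332 = 1.55564
  30–34: 5 × 0.2105 × 0.9182 = 0.96641
  35–39: 5 × 0.0461 × 0.9081 = 0.20932
  40–44: 5 × 0.0047 × 0.9050 = 0.02127
  45–49: 5 × 0.0002 × 0.8984 = 0.00090
Sum = 4.11212
NRR = 0.49261 × 4.11212 = 2.02567

2.026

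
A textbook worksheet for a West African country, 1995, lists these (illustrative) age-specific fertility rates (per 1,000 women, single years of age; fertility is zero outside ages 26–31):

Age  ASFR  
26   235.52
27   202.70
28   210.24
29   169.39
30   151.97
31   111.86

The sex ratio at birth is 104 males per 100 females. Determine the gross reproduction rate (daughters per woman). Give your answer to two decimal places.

0.53

Proportion female at birth = 100 / (100 + 104) = 0.49020.
Sum of ASFRs = 235.52 + 202.70 + 210.24 + 169.39 + 151.97 + 111.86 = 1081.68
TFR = 1081.68 / 1000 = 1.08168
GRR = 0.49020 × 1.08168 = 0.53024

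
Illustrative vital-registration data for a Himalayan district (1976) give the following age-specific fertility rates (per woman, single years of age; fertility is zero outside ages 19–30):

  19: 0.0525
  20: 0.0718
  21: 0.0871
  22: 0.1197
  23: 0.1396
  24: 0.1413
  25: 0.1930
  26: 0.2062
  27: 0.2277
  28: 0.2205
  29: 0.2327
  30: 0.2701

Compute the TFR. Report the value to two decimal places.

1.96

Sum of ASFRs = 0.0525 + 0.0718 + 0.0871 + 0.1197 + 0.1396 + 0.1413 + 0.1930 + 0.2062 + 0.2277 + 0.2205 + 0.2327 + 0.2701 = 1.9622
TFR = 1.9622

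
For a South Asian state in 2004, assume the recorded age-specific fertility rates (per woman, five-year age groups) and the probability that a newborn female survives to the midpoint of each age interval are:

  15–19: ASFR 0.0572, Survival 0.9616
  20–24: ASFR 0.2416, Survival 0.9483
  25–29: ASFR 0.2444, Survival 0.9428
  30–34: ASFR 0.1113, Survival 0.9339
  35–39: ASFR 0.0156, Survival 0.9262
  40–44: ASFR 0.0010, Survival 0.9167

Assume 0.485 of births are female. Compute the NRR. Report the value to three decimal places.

1.537

Proportion female at birth = 0.485.
Per-age-group product (5 × ASFR × survival probability):
  15–19: 5 × 0.0572 × 0.9616 = 0.27502
  20–24: 5 × 0.2416 × 0.9483 = 1.14555
  25–29: 5 × 0.2444 × 0.9428 = 1.15210
  30–34: 5 × 0.1113 × 0.9339 = 0.51972
  35–39: 5 × 0.0156 × 0.9262 = 0.07224
  40–44: 5 × 0.0010 × 0.9167 = 0.00458
Sum = 3.16921
NRR = 0.485 × 3.16921 = 1.53707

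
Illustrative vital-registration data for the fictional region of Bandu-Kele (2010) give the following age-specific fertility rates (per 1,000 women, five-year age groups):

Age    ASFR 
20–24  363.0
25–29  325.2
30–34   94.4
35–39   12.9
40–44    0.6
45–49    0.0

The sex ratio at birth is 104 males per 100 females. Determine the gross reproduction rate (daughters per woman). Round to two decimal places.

1.95

Proportion female at birth = 100 / (100 + 104) = 0.49020.
Sum of ASFRs = 363.0 + 325.2 + 94.4 + 12.9 + 0.6 + 0.0 = 796.1
TFR = 5 × 796.1 / 1000 = 3.9805
GRR = 0.49020 × 3.9805 = 1.95124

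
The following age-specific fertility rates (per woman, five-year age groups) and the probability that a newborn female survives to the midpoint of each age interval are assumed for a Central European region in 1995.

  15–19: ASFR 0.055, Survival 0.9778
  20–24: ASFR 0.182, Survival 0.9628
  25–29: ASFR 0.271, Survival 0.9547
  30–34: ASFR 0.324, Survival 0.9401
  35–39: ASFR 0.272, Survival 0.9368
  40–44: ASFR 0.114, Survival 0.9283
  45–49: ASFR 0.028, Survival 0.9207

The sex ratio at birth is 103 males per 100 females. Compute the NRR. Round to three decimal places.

Proportion female at birth = 100 / (100 + 103) = 0.49261.
Survival-weighted fertility by age (5·fₓ·Sₓ):
  15–19: 5 × 0.055 × 0.9778 = 0.26890
  20–24: 5 × 0.182 × 0.9628 = 0.87615
  25–29: 5 × 0.271 × 0.9547 = 1.29362
  30–34: 5 × 0.324 × 0.9401 = 1.52296
  35–39: 5 × 0.272 × 0.9368 = 1.27405
  40–44: 5 × 0.114 × 0.9283 = 0.52913
  45–49: 5 × 0.028 × 0.9207 = 0.12890
Sum = 5.89371
NRR = 0.49261 × 5.89371 = 2.90330
With NRR above 1 the population is above replacement fertility.

2.903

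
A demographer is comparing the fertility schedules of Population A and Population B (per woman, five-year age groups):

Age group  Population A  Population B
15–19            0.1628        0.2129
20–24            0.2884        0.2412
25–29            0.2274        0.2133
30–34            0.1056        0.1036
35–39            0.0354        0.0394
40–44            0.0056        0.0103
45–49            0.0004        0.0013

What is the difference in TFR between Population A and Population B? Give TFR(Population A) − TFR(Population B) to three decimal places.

Population A:
  Sum of ASFRs = 0.1628 + 0.2884 + 0.2274 + 0.1056 + 0.0354 + 0.0056 + 0.0004 = 0.8256
  TFR = 5 × 0.8256 = 4.128
Population B:
  Sum of ASFRs = 0.2129 + 0.2412 + 0.2133 + 0.1036 + 0.0394 + 0.0103 + 0.0013 = 0.8220
  TFR = 5 × 0.8220 = 4.11
Difference = 4.128 − 4.11 = 0.018

0.018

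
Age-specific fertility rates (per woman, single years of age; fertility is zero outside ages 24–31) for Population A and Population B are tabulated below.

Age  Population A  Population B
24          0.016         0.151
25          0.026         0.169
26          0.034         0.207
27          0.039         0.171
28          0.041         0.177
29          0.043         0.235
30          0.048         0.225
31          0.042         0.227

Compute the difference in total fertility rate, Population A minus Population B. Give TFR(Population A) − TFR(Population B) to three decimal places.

Population A:
  Sum of ASFRs = 0.016 + 0.026 + 0.034 + 0.039 + 0.041 + 0.043 + 0.048 + 0.042 = 0.289
  TFR = 0.289
Population B:
  Sum of ASFRs = 0.151 + 0.169 + 0.207 + 0.171 + 0.177 + 0.235 + 0.225 + 0.227 = 1.562
  TFR = 1.562
Difference = 0.289 − 1.562 = -1.273

-1.273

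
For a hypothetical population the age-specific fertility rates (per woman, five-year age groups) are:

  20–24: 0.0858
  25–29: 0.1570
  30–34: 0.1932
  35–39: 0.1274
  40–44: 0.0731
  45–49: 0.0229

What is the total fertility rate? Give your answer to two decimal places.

Sum of ASFRs = 0.0858 + 0.1570 + 0.1932 + 0.1274 + 0.0731 + 0.0229 = 0.6594
TFR = 5 × 0.6594 = 3.297

3.30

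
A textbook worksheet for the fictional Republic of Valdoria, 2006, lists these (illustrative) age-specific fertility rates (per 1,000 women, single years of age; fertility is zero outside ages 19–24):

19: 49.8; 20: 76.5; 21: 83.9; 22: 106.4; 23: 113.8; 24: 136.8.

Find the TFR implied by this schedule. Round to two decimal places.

Sum of ASFRs = 49.8 + 76.5 + 83.9 + 106.4 + 113.8 + 136.8 = 567.2
TFR = 567.2 / 1000 = 0.5672

0.57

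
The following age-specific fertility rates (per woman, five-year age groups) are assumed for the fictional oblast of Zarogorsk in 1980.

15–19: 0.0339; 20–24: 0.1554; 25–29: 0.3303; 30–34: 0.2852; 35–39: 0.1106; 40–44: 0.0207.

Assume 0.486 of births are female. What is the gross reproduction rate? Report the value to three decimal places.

Proportion female at birth = 0.486.
Sum of ASFRs = 0.0339 + 0.1554 + 0.3303 + 0.2852 + 0.1106 + 0.0207 = 0.9361
TFR = 5 × 0.9361 = 4.6805
GRR = 0.486 × 4.6805 = 2.27472

2.275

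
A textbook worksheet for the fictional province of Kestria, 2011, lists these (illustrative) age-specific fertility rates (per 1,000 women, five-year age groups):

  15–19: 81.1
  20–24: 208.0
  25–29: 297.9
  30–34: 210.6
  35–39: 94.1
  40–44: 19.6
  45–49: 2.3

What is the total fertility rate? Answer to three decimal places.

4.568

Sum of ASFRs = 81.1 + 208.0 + 297.9 + 210.6 + 94.1 + 19.6 + 2.3 = 913.6
TFR = 5 × 913.6 / 1000 = 4.568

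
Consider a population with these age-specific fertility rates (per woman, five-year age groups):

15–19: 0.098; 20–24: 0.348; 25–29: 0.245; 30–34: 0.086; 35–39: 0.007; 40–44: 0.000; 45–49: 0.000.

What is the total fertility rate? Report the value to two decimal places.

3.92

Sum of ASFRs = 0.098 + 0.348 + 0.245 + 0.086 + 0.007 + 0.000 + 0.000 = 0.784
TFR = 5 × 0.784 = 3.92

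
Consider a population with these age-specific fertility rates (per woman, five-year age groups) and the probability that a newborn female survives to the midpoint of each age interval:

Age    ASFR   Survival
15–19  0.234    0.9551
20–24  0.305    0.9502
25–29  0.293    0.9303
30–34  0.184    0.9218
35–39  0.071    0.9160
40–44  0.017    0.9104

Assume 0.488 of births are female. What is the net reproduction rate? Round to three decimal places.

Proportion female at birth = 0.488.
Each age group contributes 5 × ASFR × survival:
  15–19: 5 × 0.234 × 0.9551 = 1.11747
  20–24: 5 × 0.305 × 0.9502 = 1.44906
  25–29: 5 × 0.293 × 0.9303 = 1.36289
  30–34: 5 × 0.184 × 0.9218 = 0.84806
  35–39: 5 × 0.071 × 0.9160 = 0.32518
  40–44: 5 × 0.017 × 0.9104 = 0.07738
Sum = 5.18004
NRR = 0.488 × 5.18004 = 2.52786

2.528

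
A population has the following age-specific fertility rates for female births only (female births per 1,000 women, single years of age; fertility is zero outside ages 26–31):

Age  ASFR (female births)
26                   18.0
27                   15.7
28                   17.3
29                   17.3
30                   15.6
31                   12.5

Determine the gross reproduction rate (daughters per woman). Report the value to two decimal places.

Sum of female ASFRs = 18.0 + 15.7 + 17.3 + 17.3 + 15.6 + 12.5 = 96.4
GRR = 96.4 / 1000 = 0.0964

0.10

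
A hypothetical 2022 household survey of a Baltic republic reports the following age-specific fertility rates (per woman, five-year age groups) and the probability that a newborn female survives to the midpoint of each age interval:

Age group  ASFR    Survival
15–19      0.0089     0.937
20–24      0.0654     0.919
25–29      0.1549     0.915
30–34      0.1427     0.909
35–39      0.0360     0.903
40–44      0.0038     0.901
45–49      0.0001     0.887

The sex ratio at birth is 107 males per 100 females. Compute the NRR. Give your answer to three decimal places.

0.908

Proportion female at birth = 100 / (100 + 107) = 0.48309.
Per-age-group product (5 × ASFR × survival probability):
  15–19: 5 × 0.0089 × 0.937 = 0.04170
  20–24: 5 × 0.0654 × 0.919 = 0.30051
  25–29: 5 × 0.1549 × 0.915 = 0.70867
  30–34: 5 × 0.1427 × 0.909 = 0.64857
  35–39: 5 × 0.0360 × 0.903 = 0.16254
  40–44: 5 × 0.0038 × 0.901 = 0.01712
  45–49: 5 × 0.0001 × 0.887 = 0.00044
Sum = 1.87955
NRR = 0.48309 × 1.87955 = 0.90799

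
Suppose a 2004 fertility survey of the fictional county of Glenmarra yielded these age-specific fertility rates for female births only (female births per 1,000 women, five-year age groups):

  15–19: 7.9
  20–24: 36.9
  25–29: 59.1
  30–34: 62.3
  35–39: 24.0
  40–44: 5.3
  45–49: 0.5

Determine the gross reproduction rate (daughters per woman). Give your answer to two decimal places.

Sum of female ASFRs = 7.9 + 36.9 + 59.1 + 62.3 + 24.0 + 5.3 + 0.5 = 196.0
GRR = 5 × 196.0 / 1000 = 0.98

0.98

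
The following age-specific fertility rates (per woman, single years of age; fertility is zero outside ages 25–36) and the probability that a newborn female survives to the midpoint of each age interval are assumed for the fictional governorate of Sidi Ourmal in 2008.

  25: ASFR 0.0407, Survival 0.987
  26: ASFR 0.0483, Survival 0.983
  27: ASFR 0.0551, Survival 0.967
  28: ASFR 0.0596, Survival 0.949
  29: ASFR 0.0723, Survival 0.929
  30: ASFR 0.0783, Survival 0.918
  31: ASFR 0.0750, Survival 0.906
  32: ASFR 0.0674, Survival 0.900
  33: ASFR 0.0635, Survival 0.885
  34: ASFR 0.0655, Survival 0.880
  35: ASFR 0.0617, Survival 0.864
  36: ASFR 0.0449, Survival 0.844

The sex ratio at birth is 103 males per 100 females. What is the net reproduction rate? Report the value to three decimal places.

Proportion female at birth = 100 / (100 + 103) = 0.49261.
Per-age-group product (1 × ASFR × survival probability):
  25: 1 × 0.0407 × 0.987 = 0.04017
  26: 1 × 0.0483 × 0.983 = 0.04748
  27: 1 × 0.0551 × 0.967 = 0.05328
  28: 1 × 0.0596 × 0.949 = 0.05656
  29: 1 × 0.0723 × 0.929 = 0.06717
  30: 1 × 0.0783 × 0.918 = 0.07188
  31: 1 × 0.0750 × 0.906 = 0.06795
  32: 1 × 0.0674 × 0.900 = 0.06066
  33: 1 × 0.0635 × 0.885 = 0.05620
  34: 1 × 0.0655 × 0.880 = 0.05764
  35: 1 × 0.0617 × 0.864 = 0.05331
  36: 1 × 0.0449 × 0.844 = 0.03790
Sum = 0.67020
NRR = 0.49261 × 0.67020 = 0.33015

0.330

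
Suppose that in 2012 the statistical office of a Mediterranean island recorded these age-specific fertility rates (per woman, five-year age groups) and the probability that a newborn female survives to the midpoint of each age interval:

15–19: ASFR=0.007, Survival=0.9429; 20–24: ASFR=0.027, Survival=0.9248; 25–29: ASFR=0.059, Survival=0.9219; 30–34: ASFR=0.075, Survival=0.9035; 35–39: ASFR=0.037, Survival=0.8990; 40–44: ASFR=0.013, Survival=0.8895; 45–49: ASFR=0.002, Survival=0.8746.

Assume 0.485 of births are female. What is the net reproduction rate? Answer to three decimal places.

Proportion female at birth = 0.485.
Per-age-group product (5 × ASFR × survival probability):
  15–19: 5 × 0.007 × 0.9429 = 0.03300
  20–24: 5 × 0.027 × 0.9248 = 0.12485
  25–29: 5 × 0.059 × 0.9219 = 0.27196
  30–34: 5 × 0.075 × 0.9035 = 0.33881
  35–39: 5 × 0.037 × 0.8990 = 0.16632
  40–44: 5 × 0.013 × 0.8895 = 0.05782
  45–49: 5 × 0.002 × 0.8746 = 0.00875
Sum = 1.00151
NRR = 0.485 × 1.00151 = 0.48573
An NRR under 1 implies long-run decline under these rates.

0.486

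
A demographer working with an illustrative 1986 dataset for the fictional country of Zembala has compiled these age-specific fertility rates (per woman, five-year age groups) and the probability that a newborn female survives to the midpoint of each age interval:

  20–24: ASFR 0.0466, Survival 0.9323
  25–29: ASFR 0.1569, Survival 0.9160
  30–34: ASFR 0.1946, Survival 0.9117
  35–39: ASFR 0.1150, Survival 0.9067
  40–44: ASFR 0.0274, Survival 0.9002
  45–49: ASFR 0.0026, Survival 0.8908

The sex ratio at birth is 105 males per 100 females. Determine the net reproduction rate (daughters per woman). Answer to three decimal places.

Proportion female at birth = 100 / (100 + 105) = 0.48780.
Per-age-group product (5 × ASFR × survival probability):
  20–24: 5 × 0.0466 × 0.9323 = 0.21723
  25–29: 5 × 0.1569 × 0.9160 = 0.71860
  30–34: 5 × 0.1946 × 0.9117 = 0.88708
  35–39: 5 × 0.1150 × 0.9067 = 0.52135
  40–44: 5 × 0.0274 × 0.9002 = 0.12333
  45–49: 5 × 0.0026 × 0.8908 = 0.01158
Sum = 2.47917
NRR = 0.48780 × 2.47917 = 1.20934

1.209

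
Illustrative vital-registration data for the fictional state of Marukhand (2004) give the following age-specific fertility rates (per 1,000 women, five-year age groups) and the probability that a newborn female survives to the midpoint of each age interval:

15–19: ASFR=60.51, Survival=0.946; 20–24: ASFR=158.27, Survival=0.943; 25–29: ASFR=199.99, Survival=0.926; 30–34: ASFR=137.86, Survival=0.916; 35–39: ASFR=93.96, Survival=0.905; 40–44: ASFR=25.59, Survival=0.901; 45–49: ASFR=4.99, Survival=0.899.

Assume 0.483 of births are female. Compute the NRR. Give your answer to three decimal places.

1.523

Proportion female at birth = 0.483.
Survival-weighted fertility by age (5·fₓ·Sₓ):
  15–19: 5 × 60.51/1000 × 0.946 = 0.28621
  20–24: 5 × 158.27/1000 × 0.943 = 0.74624
  25–29: 5 × 199.99/1000 × 0.926 = 0.92595
  30–34: 5 × 137.86/1000 × 0.916 = 0.63140
  35–39: 5 × 93.96/1000 × 0.905 = 0.42517
  40–44: 5 × 25.59/1000 × 0.901 = 0.11528
  45–49: 5 × 4.99/1000 × 0.899 = 0.02243
Sum = 3.15268
NRR = 0.483 × 3.15268 = 1.52274
NRR > 1, so each generation more than replaces itself.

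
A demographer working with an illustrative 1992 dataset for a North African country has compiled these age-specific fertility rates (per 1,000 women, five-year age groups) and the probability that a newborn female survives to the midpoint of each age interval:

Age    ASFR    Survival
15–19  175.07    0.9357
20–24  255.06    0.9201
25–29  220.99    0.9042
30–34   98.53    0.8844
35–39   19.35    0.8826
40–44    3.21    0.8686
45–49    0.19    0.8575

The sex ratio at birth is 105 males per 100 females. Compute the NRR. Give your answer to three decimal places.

Proportion female at birth = 100 / (100 + 105) = 0.48780.
Survival-weighted fertility by age (5·fₓ·Sₓ):
  15–19: 5 × 175.07/1000 × 0.9357 = 0.81906
  20–24: 5 × 255.06/1000 × 0.9201 = 1.17340
  25–29: 5 × 220.99/1000 × 0.9042 = 0.99910
  30–34: 5 × 98.53/1000 × 0.8844 = 0.43570
  35–39: 5 × 19.35/1000 × 0.8826 = 0.08539
  40–44: 5 × 3.21/1000 × 0.8686 = 0.01394
  45–49: 5 × 0.19/1000 × 0.8575 = 0.00081
Sum = 3.52740
NRR = 0.48780 × 3.52740 = 1.72067

1.721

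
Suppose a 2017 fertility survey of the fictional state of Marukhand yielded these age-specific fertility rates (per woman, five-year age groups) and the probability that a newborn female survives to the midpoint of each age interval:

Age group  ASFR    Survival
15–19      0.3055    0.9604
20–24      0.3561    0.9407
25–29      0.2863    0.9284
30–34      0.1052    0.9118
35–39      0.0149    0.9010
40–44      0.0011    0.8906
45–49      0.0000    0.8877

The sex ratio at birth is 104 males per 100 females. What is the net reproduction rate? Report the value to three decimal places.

2.462

Proportion female at birth = 100 / (100 + 104) = 0.49020.
Each age group contributes 5 × ASFR × survival:
  15–19: 5 × 0.3055 × 0.9604 = 1.46701
  20–24: 5 × 0.3561 × 0.9407 = 1.67492
  25–29: 5 × 0.2863 × 0.9284 = 1.32900
  30–34: 5 × 0.1052 × 0.9118 = 0.47961
  35–39: 5 × 0.0149 × 0.9010 = 0.06712
  40–44: 5 × 0.0011 × 0.8906 = 0.00490
  45–49: 5 × 0.0000 × 0.8877 = 0.00000
Sum = 5.02256
NRR = 0.49020 × 5.02256 = 2.46206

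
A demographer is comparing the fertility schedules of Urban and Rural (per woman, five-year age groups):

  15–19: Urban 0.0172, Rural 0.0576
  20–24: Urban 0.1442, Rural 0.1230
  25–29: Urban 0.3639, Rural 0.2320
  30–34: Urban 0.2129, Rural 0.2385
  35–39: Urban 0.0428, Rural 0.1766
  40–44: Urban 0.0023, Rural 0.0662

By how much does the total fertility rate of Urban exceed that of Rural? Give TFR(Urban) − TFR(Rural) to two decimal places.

Urban:
  Sum of ASFRs = 0.0172 + 0.1442 + 0.3639 + 0.2129 + 0.0428 + 0.0023 = 0.7833
  TFR = 5 × 0.7833 = 3.9165
Rural:
  Sum of ASFRs = 0.0576 + 0.1230 + 0.2320 + 0.2385 + 0.1766 + 0.0662 = 0.8939
  TFR = 5 × 0.8939 = 4.4695
Difference = 3.9165 − 4.4695 = -0.553

-0.55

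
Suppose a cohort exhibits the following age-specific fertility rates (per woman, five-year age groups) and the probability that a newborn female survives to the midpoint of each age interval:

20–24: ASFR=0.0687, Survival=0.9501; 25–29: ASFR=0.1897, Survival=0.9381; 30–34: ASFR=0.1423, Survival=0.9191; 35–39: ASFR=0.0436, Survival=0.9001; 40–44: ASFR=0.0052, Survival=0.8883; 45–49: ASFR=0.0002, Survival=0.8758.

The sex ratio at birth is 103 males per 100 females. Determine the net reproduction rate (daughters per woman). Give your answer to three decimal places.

Proportion female at birth = 100 / (100 + 103) = 0.49261.
Per-age-group product (5 × ASFR × survival probability):
  20–24: 5 × 0.0687 × 0.9501 = 0.32636
  25–29: 5 × 0.1897 × 0.9381 = 0.88979
  30–34: 5 × 0.1423 × 0.9191 = 0.65394
  35–39: 5 × 0.0436 × 0.9001 = 0.19622
  40–44: 5 × 0.0052 × 0.8883 = 0.02310
  45–49: 5 × 0.0002 × 0.8758 = 0.00088
Sum = 2.09029
NRR = 0.49261 × 2.09029 = 1.02970
NRR > 1, so each generation more than replaces itself.

1.030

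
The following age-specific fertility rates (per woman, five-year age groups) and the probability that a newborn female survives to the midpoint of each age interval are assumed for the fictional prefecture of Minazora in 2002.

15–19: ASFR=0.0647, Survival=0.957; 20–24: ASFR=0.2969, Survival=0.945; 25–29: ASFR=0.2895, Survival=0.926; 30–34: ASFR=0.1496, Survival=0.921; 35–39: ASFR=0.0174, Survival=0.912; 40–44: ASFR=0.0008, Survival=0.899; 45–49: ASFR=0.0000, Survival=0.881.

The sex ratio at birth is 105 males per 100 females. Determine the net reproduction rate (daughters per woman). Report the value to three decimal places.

Proportion female at birth = 100 / (100 + 105) = 0.48780.
Survival-weighted fertility by age (5·fₓ·Sₓ):
  15–19: 5 × 0.0647 × 0.957 = 0.30959
  20–24: 5 × 0.2969 × 0.945 = 1.40285
  25–29: 5 × 0.2895 × 0.926 = 1.34039
  30–34: 5 × 0.1496 × 0.921 = 0.68891
  35–39: 5 × 0.0174 × 0.912 = 0.07934
  40–44: 5 × 0.0008 × 0.899 = 0.00360
  45–49: 5 × 0.0000 × 0.881 = 0.00000
Sum = 3.82468
NRR = 0.48780 × 3.82468 = 1.86568
NRR > 1, so each generation more than replaces itself.

1.866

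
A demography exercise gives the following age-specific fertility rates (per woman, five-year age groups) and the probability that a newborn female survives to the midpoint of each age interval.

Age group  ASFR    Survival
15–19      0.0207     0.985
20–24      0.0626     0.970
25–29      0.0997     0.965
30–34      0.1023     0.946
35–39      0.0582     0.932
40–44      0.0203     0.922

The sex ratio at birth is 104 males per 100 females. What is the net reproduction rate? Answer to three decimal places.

0.851

Proportion female at birth = 100 / (100 + 104) = 0.49020.
Each age group contributes 5 × ASFR × survival:
  15–19: 5 × 0.0207 × 0.985 = 0.10195
  20–24: 5 × 0.0626 × 0.970 = 0.30361
  25–29: 5 × 0.0997 × 0.965 = 0.48105
  30–34: 5 × 0.1023 × 0.946 = 0.48388
  35–39: 5 × 0.0582 × 0.932 = 0.27121
  40–44: 5 × 0.0203 × 0.922 = 0.09358
Sum = 1.73528
NRR = 0.49020 × 1.73528 = 0.85063
With NRR below 1 the population is below replacement fertility.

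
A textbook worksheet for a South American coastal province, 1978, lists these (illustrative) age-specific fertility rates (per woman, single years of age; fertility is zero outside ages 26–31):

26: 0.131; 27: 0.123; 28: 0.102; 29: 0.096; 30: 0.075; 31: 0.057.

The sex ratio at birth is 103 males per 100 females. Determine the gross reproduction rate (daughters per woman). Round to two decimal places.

Proportion female at birth = 100 / (100 + 103) = 0.49261.
Sum of ASFRs = 0.131 + 0.123 + 0.102 + 0.096 + 0.075 + 0.057 = 0.584
TFR = 0.584
GRR = 0.49261 × 0.584 = 0.28768

0.29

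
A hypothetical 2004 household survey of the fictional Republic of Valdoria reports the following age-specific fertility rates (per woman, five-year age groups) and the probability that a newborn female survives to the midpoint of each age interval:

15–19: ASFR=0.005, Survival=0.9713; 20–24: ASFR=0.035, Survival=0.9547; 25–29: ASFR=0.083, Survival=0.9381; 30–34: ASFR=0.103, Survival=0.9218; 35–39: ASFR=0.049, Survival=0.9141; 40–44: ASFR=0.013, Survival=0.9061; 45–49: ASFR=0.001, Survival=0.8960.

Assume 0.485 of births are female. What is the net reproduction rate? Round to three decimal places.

Proportion female at birth = 0.485.
Weighting each age-specific rate by interval width and survival:
  15–19: 5 × 0.005 × 0.9713 = 0.02428
  20–24: 5 × 0.035 × 0.9547 = 0.16707
  25–29: 5 × 0.083 × 0.9381 = 0.38931
  30–34: 5 × 0.103 × 0.9218 = 0.47473
  35–39: 5 × 0.049 × 0.9141 = 0.22395
  40–44: 5 × 0.013 × 0.9061 = 0.05890
  45–49: 5 × 0.001 × 0.8960 = 0.00448
Sum = 1.34272
NRR = 0.485 × 1.34272 = 0.65122

0.651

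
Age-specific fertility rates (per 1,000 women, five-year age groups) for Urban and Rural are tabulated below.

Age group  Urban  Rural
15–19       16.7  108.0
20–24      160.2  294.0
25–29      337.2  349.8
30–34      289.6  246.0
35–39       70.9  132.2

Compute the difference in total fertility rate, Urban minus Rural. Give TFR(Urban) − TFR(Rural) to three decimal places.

Urban:
  Sum of ASFRs = 16.7 + 160.2 + 337.2 + 289.6 + 70.9 = 874.6
  TFR = 5 × 874.6 / 1000 = 4.373
Rural:
  Sum of ASFRs = 108.0 + 294.0 + 349.8 + 246.0 + 132.2 = 1130.0
  TFR = 5 × 1130.0 / 1000 = 5.65
Difference = 4.373 − 5.65 = -1.277

-1.277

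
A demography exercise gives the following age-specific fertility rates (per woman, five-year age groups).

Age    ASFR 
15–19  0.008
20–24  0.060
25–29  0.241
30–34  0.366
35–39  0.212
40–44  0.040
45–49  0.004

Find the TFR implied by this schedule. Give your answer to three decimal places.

4.655

Sum of ASFRs = 0.008 + 0.060 + 0.241 + 0.366 + 0.212 + 0.040 + 0.004 = 0.931
TFR = 5 × 0.931 = 4.655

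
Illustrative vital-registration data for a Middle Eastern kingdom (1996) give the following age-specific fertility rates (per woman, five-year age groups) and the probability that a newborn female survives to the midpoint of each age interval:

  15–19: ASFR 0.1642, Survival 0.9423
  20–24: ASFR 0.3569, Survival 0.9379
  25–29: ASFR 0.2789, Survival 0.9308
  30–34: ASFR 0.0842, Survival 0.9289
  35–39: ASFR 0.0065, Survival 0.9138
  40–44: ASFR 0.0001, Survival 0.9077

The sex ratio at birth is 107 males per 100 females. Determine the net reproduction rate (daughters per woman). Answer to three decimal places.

2.013

Proportion female at birth = 100 / (100 + 107) = 0.48309.
Survival-weighted fertility by age (5·fₓ·Sₓ):
  15–19: 5 × 0.1642 × 0.9423 = 0.77363
  20–24: 5 × 0.3569 × 0.9379 = 1.67368
  25–29: 5 × 0.2789 × 0.9308 = 1.29800
  30–34: 5 × 0.0842 × 0.9289 = 0.39107
  35–39: 5 × 0.0065 × 0.9138 = 0.02970
  40–44: 5 × 0.0001 × 0.9077 = 0.00045
Sum = 4.16653
NRR = 0.48309 × 4.16653 = 2.01281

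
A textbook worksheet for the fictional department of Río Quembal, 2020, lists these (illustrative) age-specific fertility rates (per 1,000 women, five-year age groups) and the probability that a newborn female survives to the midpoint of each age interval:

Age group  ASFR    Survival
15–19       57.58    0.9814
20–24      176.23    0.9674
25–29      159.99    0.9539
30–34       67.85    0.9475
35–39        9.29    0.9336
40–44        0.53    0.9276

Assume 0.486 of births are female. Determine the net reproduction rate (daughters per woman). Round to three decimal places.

Proportion female at birth = 0.486.
Survival-weighted fertility by age (5·fₓ·Sₓ):
  15–19: 5 × 57.58/1000 × 0.9814 = 0.28255
  20–24: 5 × 176.23/1000 × 0.9674 = 0.85242
  25–29: 5 × 159.99/1000 × 0.9539 = 0.76307
  30–34: 5 × 67.85/1000 × 0.9475 = 0.32144
  35–39: 5 × 9.29/1000 × 0.9336 = 0.04337
  40–44: 5 × 0.53/1000 × 0.9276 = 0.00246
Sum = 2.26531
NRR = 0.486 × 2.26531 = 1.10094
NRR > 1, so each generation more than replaces itself.

1.101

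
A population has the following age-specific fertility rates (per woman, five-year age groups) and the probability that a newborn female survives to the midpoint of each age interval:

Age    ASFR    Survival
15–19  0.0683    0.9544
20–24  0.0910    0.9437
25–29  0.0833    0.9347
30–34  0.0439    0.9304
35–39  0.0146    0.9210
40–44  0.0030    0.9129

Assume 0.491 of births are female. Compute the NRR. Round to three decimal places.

0.702

Proportion female at birth = 0.491.
Weighting each age-specific rate by interval width and survival:
  15–19: 5 × 0.0683 × 0.9544 = 0.32593
  20–24: 5 × 0.0910 × 0.9437 = 0.42938
  25–29: 5 × 0.0833 × 0.9347 = 0.38930
  30–34: 5 × 0.0439 × 0.9304 = 0.20422
  35–39: 5 × 0.0146 × 0.9210 = 0.06723
  40–44: 5 × 0.0030 × 0.9129 = 0.01369
Sum = 1.42975
NRR = 0.491 × 1.42975 = 0.70201
With NRR below 1 the population is below replacement fertility.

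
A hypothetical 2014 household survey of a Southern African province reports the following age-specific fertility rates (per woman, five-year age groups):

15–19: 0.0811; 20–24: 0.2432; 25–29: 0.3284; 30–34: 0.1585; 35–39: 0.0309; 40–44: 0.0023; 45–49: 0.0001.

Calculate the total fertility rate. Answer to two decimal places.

4.22

Sum of ASFRs = 0.0811 + 0.2432 + 0.3284 + 0.1585 + 0.0309 + 0.0023 + 0.0001 = 0.8445
TFR = 5 × 0.8445 = 4.2225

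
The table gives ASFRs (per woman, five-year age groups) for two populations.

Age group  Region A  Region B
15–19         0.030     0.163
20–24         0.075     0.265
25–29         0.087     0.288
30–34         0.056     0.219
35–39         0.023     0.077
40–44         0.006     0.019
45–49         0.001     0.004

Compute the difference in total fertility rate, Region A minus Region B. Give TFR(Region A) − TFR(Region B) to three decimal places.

Region A:
  Sum of ASFRs = 0.030 + 0.075 + 0.087 + 0.056 + 0.023 + 0.006 + 0.001 = 0.278
  TFR = 5 × 0.278 = 1.39
Region B:
  Sum of ASFRs = 0.163 + 0.265 + 0.288 + 0.219 + 0.077 + 0.019 + 0.004 = 1.035
  TFR = 5 × 1.035 = 5.175
Difference = 1.39 − 5.175 = -3.785

-3.785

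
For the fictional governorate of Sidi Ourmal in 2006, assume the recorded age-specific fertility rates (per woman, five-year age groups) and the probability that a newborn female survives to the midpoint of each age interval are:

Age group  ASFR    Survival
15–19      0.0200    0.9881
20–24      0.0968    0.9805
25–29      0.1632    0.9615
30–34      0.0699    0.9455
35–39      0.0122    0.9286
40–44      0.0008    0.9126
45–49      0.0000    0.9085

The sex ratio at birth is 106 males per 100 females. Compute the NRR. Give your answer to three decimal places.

0.849

Proportion female at birth = 100 / (100 + 106) = 0.48544.
Per-age-group product (5 × ASFR × survival probability):
  15–19: 5 × 0.0200 × 0.9881 = 0.09881
  20–24: 5 × 0.0968 × 0.9805 = 0.47456
  25–29: 5 × 0.1632 × 0.9615 = 0.78458
  30–34: 5 × 0.0699 × 0.9455 = 0.33045
  35–39: 5 × 0.0122 × 0.9286 = 0.05664
  40–44: 5 × 0.0008 × 0.9126 = 0.00365
  45–49: 5 × 0.0000 × 0.9085 = 0.00000
Sum = 1.74869
NRR = 0.48544 × 1.74869 = 0.84888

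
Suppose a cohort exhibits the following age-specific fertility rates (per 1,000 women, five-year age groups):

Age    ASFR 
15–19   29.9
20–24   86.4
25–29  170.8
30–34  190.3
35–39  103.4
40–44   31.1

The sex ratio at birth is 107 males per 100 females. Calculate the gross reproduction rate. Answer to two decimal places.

1.48

Proportion female at birth = 100 / (100 + 107) = 0.48309.
Sum of ASFRs = 29.9 + 86.4 + 170.8 + 190.3 + 103.4 + 31.1 = 611.9
TFR = 5 × 611.9 / 1000 = 3.0595
GRR = 0.48309 × 3.0595 = 1.47801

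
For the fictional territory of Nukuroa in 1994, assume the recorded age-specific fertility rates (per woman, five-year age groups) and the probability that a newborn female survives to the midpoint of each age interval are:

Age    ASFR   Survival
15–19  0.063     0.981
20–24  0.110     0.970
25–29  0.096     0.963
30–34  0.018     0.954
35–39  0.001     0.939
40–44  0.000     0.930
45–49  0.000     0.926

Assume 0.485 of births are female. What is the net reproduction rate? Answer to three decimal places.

Proportion female at birth = 0.485.
Weighting each age-specific rate by interval width and survival:
  15–19: 5 × 0.063 × 0.981 = 0.30902
  20–24: 5 × 0.110 × 0.970 = 0.53350
  25–29: 5 × 0.096 × 0.963 = 0.46224
  30–34: 5 × 0.018 × 0.954 = 0.08586
  35–39: 5 × 0.001 × 0.939 = 0.00470
  40–44: 5 × 0.000 × 0.930 = 0.00000
  45–49: 5 × 0.000 × 0.926 = 0.00000
Sum = 1.39532
NRR = 0.485 × 1.39532 = 0.67673
NRR < 1, so the cohort does not fully replace itself.

0.677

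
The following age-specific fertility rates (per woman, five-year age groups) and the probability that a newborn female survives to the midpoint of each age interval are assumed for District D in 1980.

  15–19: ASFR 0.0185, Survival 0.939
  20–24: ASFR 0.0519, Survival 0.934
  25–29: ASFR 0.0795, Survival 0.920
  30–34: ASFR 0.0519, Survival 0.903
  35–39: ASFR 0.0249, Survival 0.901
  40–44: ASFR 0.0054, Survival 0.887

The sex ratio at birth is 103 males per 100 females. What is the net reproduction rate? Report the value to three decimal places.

0.525

Proportion female at birth = 100 / (100 + 103) = 0.49261.
Each age group contributes 5 × ASFR × survival:
  15–19: 5 × 0.0185 × 0.939 = 0.08686
  20–24: 5 × 0.0519 × 0.934 = 0.24237
  25–29: 5 × 0.0795 × 0.920 = 0.36570
  30–34: 5 × 0.0519 × 0.903 = 0.23433
  35–39: 5 × 0.0249 × 0.901 = 0.11217
  40–44: 5 × 0.0054 × 0.887 = 0.02395
Sum = 1.06538
NRR = 0.49261 × 1.06538 = 0.52482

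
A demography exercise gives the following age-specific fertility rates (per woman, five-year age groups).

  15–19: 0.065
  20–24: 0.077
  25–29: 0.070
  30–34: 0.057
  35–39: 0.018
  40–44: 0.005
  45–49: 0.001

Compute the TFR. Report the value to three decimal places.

Sum of ASFRs = 0.065 + 0.077 + 0.070 + 0.057 + 0.018 + 0.005 + 0.001 = 0.293
TFR = 5 × 0.293 = 1.465

1.465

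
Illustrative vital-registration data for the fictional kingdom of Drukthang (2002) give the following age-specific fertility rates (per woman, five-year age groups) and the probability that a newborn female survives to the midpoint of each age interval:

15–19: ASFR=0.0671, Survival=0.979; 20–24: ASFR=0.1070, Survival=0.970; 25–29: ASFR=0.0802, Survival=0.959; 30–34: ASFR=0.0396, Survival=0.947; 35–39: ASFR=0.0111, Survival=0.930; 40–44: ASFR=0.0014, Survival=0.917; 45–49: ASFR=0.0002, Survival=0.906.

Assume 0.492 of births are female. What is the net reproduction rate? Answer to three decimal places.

0.727

Proportion female at birth = 0.492.
Per-age-group product (5 × ASFR × survival probability):
  15–19: 5 × 0.0671 × 0.979 = 0.32845
  20–24: 5 × 0.1070 × 0.970 = 0.51895
  25–29: 5 × 0.0802 × 0.959 = 0.38456
  30–34: 5 × 0.0396 × 0.947 = 0.18751
  35–39: 5 × 0.0111 × 0.930 = 0.05162
  40–44: 5 × 0.0014 × 0.917 = 0.00642
  45–49: 5 × 0.0002 × 0.906 = 0.00091
Sum = 1.47842
NRR = 0.492 × 1.47842 = 0.72738
NRR < 1, so the cohort does not fully replace itself.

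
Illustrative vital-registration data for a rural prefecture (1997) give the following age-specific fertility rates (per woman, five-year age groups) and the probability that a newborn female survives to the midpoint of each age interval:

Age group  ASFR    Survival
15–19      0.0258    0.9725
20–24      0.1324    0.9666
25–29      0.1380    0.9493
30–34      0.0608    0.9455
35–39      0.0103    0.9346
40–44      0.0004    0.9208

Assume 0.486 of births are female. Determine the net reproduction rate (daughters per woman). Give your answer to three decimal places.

Proportion female at birth = 0.486.
Weighting each age-specific rate by interval width and survival:
  15–19: 5 × 0.0258 × 0.9725 = 0.12545
  20–24: 5 × 0.1324 × 0.9666 = 0.63989
  25–29: 5 × 0.1380 × 0.9493 = 0.65502
  30–34: 5 × 0.0608 × 0.9455 = 0.28743
  35–39: 5 × 0.0103 × 0.9346 = 0.04813
  40–44: 5 × 0.0004 × 0.9208 = 0.00184
Sum = 1.75776
NRR = 0.486 × 1.75776 = 0.85427
An NRR under 1 implies long-run decline under these rates.

0.854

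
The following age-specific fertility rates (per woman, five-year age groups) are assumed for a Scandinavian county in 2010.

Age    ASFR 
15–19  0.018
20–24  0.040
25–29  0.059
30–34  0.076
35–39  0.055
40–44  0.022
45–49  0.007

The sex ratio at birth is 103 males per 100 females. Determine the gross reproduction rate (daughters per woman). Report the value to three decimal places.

Proportion female at birth = 100 / (100 + 103) = 0.49261.
Sum of ASFRs = 0.018 + 0.040 + 0.059 + 0.076 + 0.055 + 0.022 + 0.007 = 0.277
TFR = 5 × 0.277 = 1.385
GRR = 0.49261 × 1.385 = 0.68226

0.682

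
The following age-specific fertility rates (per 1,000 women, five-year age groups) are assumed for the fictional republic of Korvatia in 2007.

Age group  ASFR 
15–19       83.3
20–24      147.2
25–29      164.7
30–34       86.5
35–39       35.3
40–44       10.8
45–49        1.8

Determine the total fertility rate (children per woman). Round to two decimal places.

2.65

Sum of ASFRs = 83.3 + 147.2 + 164.7 + 86.5 + 35.3 + 10.8 + 1.8 = 529.6
TFR = 5 × 529.6 / 1000 = 2.648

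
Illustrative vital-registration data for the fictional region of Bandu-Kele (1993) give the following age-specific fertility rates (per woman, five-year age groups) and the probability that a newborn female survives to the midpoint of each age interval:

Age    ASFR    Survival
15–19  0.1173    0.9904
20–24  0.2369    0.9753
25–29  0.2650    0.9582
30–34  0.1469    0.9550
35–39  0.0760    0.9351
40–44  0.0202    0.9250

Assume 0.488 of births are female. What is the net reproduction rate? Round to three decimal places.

Proportion female at birth = 0.488.
Each age group contributes 5 × ASFR × survival:
  15–19: 5 × 0.1173 × 0.9904 = 0.58087
  20–24: 5 × 0.2369 × 0.9753 = 1.15524
  25–29: 5 × 0.2650 × 0.9582 = 1.26962
  30–34: 5 × 0.1469 × 0.9550 = 0.70145
  35–39: 5 × 0.0760 × 0.9351 = 0.35534
  40–44: 5 × 0.0202 × 0.9250 = 0.09343
Sum = 4.15595
NRR = 0.488 × 4.15595 = 2.02810
With NRR above 1 the population is above replacement fertility.

2.028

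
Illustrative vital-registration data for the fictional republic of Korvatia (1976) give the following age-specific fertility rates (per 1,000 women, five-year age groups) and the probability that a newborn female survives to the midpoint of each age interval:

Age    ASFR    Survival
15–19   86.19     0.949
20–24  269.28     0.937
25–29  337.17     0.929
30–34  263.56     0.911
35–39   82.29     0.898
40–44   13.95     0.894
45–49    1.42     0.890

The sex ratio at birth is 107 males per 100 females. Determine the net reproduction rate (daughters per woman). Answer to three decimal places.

2.355

Proportion female at birth = 100 / (100 + 107) = 0.48309.
Each age group contributes 5 × ASFR × survival:
  15–19: 5 × 86.19/1000 × 0.949 = 0.40897
  20–24: 5 × 269.28/1000 × 0.937 = 1.26158
  25–29: 5 × 337.17/1000 × 0.929 = 1.56615
  30–34: 5 × 263.56/1000 × 0.911 = 1.20052
  35–39: 5 × 82.29/1000 × 0.898 = 0.36948
  40–44: 5 × 13.95/1000 × 0.894 = 0.06236
  45–49: 5 × 1.42/1000 × 0.890 = 0.00632
Sum = 4.87538
NRR = 0.48309 × 4.87538 = 2.35525
NRR > 1, so each generation more than replaces itself.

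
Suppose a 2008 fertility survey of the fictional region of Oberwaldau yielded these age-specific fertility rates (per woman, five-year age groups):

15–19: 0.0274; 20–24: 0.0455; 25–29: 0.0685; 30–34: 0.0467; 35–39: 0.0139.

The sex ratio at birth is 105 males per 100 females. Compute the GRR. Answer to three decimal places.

0.493

Proportion female at birth = 100 / (100 + 105) = 0.48780.
Sum of ASFRs = 0.0274 + 0.0455 + 0.0685 + 0.0467 + 0.0139 = 0.2020
TFR = 5 × 0.2020 = 1.01
GRR = 0.48780 × 1.01 = 0.49268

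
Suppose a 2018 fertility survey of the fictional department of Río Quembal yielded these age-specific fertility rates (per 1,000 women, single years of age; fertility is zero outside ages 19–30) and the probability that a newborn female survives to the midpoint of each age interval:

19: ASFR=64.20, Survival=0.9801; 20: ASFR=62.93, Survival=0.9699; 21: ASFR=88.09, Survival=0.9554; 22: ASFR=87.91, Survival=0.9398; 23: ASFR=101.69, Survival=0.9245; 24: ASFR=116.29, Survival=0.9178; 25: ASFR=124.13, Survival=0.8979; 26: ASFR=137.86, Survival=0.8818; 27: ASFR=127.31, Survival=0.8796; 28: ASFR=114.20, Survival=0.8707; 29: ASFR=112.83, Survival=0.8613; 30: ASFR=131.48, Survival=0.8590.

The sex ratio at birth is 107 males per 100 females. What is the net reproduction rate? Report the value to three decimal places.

0.554

Proportion female at birth = 100 / (100 + 107) = 0.48309.
Each age group contributes 1 × ASFR × survival:
  19: 1 × 64.20/1000 × 0.9801 = 0.06292
  20: 1 × 62.93/1000 × 0.9699 = 0.06104
  21: 1 × 88.09/1000 × 0.9554 = 0.08416
  22: 1 × 87.91/1000 × 0.9398 = 0.08262
  23: 1 × 101.69/1000 × 0.9245 = 0.09401
  24: 1 × 116.29/1000 × 0.9178 = 0.10673
  25: 1 × 124.13/1000 × 0.8979 = 0.11146
  26: 1 × 137.86/1000 × 0.8818 = 0.12156
  27: 1 × 127.31/1000 × 0.8796 = 0.11198
  28: 1 × 114.20/1000 × 0.8707 = 0.09943
  29: 1 × 112.83/1000 × 0.8613 = 0.09718
  30: 1 × 131.48/1000 × 0.8590 = 0.11294
Sum = 1.14603
NRR = 0.48309 × 1.14603 = 0.55364
An NRR under 1 implies long-run decline under these rates.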